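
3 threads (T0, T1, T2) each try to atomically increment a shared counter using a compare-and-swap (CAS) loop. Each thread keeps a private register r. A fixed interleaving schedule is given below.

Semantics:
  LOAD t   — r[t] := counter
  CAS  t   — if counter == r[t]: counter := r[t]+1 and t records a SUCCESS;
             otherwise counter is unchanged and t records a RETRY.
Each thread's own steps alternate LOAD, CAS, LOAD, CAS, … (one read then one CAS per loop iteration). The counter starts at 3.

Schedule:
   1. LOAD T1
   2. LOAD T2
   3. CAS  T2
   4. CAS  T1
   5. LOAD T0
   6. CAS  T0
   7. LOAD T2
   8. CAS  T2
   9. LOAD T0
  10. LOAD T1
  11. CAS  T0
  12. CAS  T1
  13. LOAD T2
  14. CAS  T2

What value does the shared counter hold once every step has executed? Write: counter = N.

[1] T1.load  rd  (counter 3, T1.r 3)
[2] T2.load  rd  (counter 3, T2.r 3)
[3] T2.cas  hit  (counter 4, T2.r 3)
[4] T1.cas  miss  (counter 4, T1.r 3)
[5] T0.load  rd  (counter 4, T0.r 4)
[6] T0.cas  hit  (counter 5, T0.r 4)
[7] T2.load  rd  (counter 5, T2.r 5)
[8] T2.cas  hit  (counter 6, T2.r 5)
[9] T0.load  rd  (counter 6, T0.r 6)
[10] T1.load  rd  (counter 6, T1.r 6)
[11] T0.cas  hit  (counter 7, T0.r 6)
[12] T1.cas  miss  (counter 7, T1.r 6)
[13] T2.load  rd  (counter 7, T2.r 7)
[14] T2.cas  hit  (counter 8, T2.r 7)

counter = 8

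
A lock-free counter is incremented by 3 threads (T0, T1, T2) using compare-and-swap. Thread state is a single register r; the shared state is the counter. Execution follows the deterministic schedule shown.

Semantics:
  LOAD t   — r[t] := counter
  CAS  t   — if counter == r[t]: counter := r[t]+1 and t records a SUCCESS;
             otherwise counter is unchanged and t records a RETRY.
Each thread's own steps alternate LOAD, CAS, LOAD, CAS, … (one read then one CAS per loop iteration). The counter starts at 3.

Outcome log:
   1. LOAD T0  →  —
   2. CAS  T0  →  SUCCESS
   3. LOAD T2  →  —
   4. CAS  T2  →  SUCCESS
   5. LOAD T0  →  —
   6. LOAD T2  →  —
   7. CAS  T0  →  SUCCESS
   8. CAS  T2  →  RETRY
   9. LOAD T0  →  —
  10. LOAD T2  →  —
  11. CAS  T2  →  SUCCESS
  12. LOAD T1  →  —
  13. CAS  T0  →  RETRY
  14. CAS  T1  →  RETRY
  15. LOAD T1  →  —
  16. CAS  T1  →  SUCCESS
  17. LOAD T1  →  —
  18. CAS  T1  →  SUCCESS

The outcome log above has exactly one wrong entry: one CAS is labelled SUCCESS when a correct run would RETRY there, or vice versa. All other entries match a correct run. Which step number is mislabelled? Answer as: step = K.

step = 14

Reference trace:
step 1: T0 LOAD ⇒ load; ctr=3 reg=3
step 2: T0 CAS ⇒ ok; ctr=4 reg=3
step 3: T2 LOAD ⇒ load; ctr=4 reg=4
step 4: T2 CAS ⇒ ok; ctr=5 reg=4
step 5: T0 LOAD ⇒ load; ctr=5 reg=5
step 6: T2 LOAD ⇒ load; ctr=5 reg=5
step 7: T0 CAS ⇒ ok; ctr=6 reg=5
step 8: T2 CAS ⇒ retry; ctr=6 reg=5
step 9: T0 LOAD ⇒ load; ctr=6 reg=6
step 10: T2 LOAD ⇒ load; ctr=6 reg=6
step 11: T2 CAS ⇒ ok; ctr=7 reg=6
step 12: T1 LOAD ⇒ load; ctr=7 reg=7
step 13: T0 CAS ⇒ retry; ctr=7 reg=6
step 14: T1 CAS ⇒ ok; ctr=8 reg=7
step 15: T1 LOAD ⇒ load; ctr=8 reg=8
step 16: T1 CAS ⇒ ok; ctr=9 reg=8
step 17: T1 LOAD ⇒ load; ctr=9 reg=9
step 18: T1 CAS ⇒ ok; ctr=10 reg=9
Mismatch at 14.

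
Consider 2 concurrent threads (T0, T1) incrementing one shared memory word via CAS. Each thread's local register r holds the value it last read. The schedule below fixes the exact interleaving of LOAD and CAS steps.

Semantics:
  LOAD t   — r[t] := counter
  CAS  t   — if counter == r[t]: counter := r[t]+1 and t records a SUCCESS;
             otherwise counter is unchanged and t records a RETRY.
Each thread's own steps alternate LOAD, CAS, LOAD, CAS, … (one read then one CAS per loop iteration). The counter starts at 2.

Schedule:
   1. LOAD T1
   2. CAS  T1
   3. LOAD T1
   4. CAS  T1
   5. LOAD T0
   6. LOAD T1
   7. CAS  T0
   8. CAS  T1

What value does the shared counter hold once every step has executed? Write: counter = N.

counter = 5

1. LOAD T1 → mem=2 r[T1]=2 [LOAD]
2. CAS T1 → mem=3 r[T1]=2 [OK]
3. LOAD T1 → mem=3 r[T1]=3 [LOAD]
4. CAS T1 → mem=4 r[T1]=3 [OK]
5. LOAD T0 → mem=4 r[T0]=4 [LOAD]
6. LOAD T1 → mem=4 r[T1]=4 [LOAD]
7. CAS T0 → mem=5 r[T0]=4 [OK]
8. CAS T1 → mem=5 r[T1]=4 [RETRY]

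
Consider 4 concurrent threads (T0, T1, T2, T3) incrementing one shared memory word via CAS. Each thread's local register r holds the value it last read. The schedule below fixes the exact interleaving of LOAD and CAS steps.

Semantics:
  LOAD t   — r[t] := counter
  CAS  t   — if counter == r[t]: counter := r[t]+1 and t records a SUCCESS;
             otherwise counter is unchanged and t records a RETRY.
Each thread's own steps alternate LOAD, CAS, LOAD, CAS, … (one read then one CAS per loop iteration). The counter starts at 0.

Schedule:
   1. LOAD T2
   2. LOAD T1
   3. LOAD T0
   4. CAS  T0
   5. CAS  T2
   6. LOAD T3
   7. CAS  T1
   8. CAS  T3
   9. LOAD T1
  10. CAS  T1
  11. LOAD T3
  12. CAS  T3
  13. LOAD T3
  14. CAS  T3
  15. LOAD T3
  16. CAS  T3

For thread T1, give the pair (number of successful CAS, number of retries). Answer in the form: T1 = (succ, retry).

   1) LOAD T2:  M=0  r_T2=0
   2) LOAD T1:  M=0  r_T1=0
   3) LOAD T0:  M=0  r_T0=0
   4) CAS  T0:  M=1  r_T0=0 ✓
   5) CAS  T2:  M=1  r_T2=0 ✗
   6) LOAD T3:  M=1  r_T3=1
   7) CAS  T1:  M=1  r_T1=0 ✗
   8) CAS  T3:  M=2  r_T3=1 ✓
   9) LOAD T1:  M=2  r_T1=2
  10) CAS  T1:  M=3  r_T1=2 ✓
  11) LOAD T3:  M=3  r_T3=3
  12) CAS  T3:  M=4  r_T3=3 ✓
  13) LOAD T3:  M=4  r_T3=4
  14) CAS  T3:  M=5  r_T3=4 ✓
  15) LOAD T3:  M=5  r_T3=5
  16) CAS  T3:  M=6  r_T3=5 ✓

T1 = (1, 1)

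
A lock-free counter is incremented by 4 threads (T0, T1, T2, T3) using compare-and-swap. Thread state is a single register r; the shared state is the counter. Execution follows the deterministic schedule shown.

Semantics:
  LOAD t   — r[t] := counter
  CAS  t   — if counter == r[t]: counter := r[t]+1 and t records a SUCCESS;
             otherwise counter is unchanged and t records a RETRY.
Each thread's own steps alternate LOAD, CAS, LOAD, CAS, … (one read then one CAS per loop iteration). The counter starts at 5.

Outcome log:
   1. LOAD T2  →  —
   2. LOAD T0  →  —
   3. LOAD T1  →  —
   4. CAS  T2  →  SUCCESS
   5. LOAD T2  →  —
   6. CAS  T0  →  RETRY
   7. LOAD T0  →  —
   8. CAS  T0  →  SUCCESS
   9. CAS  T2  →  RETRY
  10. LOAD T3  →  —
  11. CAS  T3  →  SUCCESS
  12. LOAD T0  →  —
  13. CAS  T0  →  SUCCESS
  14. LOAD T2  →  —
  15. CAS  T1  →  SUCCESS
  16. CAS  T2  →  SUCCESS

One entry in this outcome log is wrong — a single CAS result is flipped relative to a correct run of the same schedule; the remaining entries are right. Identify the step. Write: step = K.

Re-executing:
   1) LOAD T2:  M=5  r_T2=5
   2) LOAD T0:  M=5  r_T0=5
   3) LOAD T1:  M=5  r_T1=5
   4) CAS  T2:  M=6  r_T2=5 ✓
   5) LOAD T2:  M=6  r_T2=6
   6) CAS  T0:  M=6  r_T0=5 ✗
   7) LOAD T0:  M=6  r_T0=6
   8) CAS  T0:  M=7  r_T0=6 ✓
   9) CAS  T2:  M=7  r_T2=6 ✗
  10) LOAD T3:  M=7  r_T3=7
  11) CAS  T3:  M=8  r_T3=7 ✓
  12) LOAD T0:  M=8  r_T0=8
  13) CAS  T0:  M=9  r_T0=8 ✓
  14) LOAD T2:  M=9  r_T2=9
  15) CAS  T1:  M=9  r_T1=5 ✗
  16) CAS  T2:  M=10  r_T2=9 ✓
Mismatch at 15.

step = 15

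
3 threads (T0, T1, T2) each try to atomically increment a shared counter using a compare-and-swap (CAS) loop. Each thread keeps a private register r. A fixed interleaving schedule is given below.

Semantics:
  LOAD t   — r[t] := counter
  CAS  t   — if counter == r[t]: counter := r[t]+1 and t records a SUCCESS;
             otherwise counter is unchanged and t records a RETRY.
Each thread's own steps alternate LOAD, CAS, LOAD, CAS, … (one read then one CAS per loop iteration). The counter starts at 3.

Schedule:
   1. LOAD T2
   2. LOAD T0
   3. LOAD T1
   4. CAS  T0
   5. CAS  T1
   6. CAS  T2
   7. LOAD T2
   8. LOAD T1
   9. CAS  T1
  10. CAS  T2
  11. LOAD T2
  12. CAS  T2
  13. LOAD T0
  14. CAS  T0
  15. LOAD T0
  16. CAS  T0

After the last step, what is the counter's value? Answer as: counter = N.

counter = 8

T2 LOAD — after: cnt=3, r=3 — load
T0 LOAD — after: cnt=3, r=3 — load
T1 LOAD — after: cnt=3, r=3 — load
T0 CAS — after: cnt=4, r=3 — ok
T1 CAS — after: cnt=4, r=3 — retry
T2 CAS — after: cnt=4, r=3 — retry
T2 LOAD — after: cnt=4, r=4 — load
T1 LOAD — after: cnt=4, r=4 — load
T1 CAS — after: cnt=5, r=4 — ok
T2 CAS — after: cnt=5, r=4 — retry
T2 LOAD — after: cnt=5, r=5 — load
T2 CAS — after: cnt=6, r=5 — ok
T0 LOAD — after: cnt=6, r=6 — load
T0 CAS — after: cnt=7, r=6 — ok
T0 LOAD — after: cnt=7, r=7 — load
T0 CAS — after: cnt=8, r=7 — ok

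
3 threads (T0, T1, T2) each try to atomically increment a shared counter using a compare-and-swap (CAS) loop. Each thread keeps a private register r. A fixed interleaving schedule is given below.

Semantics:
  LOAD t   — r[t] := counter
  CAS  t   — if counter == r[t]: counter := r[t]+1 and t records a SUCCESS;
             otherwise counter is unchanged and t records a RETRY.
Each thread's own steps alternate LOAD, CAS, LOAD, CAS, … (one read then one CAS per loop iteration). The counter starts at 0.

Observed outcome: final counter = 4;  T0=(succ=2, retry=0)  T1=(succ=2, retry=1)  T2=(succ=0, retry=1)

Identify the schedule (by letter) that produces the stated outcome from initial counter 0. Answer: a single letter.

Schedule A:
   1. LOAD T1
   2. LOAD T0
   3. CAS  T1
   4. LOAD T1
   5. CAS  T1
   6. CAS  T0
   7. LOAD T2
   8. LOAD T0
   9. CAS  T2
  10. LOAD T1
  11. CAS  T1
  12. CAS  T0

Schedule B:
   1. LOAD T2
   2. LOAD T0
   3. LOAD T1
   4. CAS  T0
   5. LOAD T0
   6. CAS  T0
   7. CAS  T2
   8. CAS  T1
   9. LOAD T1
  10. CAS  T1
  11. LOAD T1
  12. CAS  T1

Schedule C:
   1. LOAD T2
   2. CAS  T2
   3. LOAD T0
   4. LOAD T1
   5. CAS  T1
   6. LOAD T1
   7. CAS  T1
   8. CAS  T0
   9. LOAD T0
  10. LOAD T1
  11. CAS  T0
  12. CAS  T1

Run B:
step 1: T2 LOAD ⇒ load; ctr=0 reg=0
step 2: T0 LOAD ⇒ load; ctr=0 reg=0
step 3: T1 LOAD ⇒ load; ctr=0 reg=0
step 4: T0 CAS ⇒ ok; ctr=1 reg=0
step 5: T0 LOAD ⇒ load; ctr=1 reg=1
step 6: T0 CAS ⇒ ok; ctr=2 reg=1
step 7: T2 CAS ⇒ retry; ctr=2 reg=0
step 8: T1 CAS ⇒ retry; ctr=2 reg=0
step 9: T1 LOAD ⇒ load; ctr=2 reg=2
step 10: T1 CAS ⇒ ok; ctr=3 reg=2
step 11: T1 LOAD ⇒ load; ctr=3 reg=3
step 12: T1 CAS ⇒ ok; ctr=4 reg=3

B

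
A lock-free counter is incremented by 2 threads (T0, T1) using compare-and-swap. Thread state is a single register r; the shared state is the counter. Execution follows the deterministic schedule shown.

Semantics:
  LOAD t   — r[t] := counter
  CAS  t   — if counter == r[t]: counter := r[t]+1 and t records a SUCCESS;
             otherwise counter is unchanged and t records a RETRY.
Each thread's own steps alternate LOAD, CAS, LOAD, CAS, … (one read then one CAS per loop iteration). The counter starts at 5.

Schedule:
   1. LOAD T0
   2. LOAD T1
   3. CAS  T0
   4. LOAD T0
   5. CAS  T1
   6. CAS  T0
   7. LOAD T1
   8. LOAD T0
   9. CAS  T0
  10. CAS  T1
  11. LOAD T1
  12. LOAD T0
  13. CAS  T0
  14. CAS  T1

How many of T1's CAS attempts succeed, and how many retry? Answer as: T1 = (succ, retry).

T1 = (0, 3)

step 1: T0 LOAD ⇒ load; ctr=5 reg=5
step 2: T1 LOAD ⇒ load; ctr=5 reg=5
step 3: T0 CAS ⇒ ok; ctr=6 reg=5
step 4: T0 LOAD ⇒ load; ctr=6 reg=6
step 5: T1 CAS ⇒ retry; ctr=6 reg=5
step 6: T0 CAS ⇒ ok; ctr=7 reg=6
step 7: T1 LOAD ⇒ load; ctr=7 reg=7
step 8: T0 LOAD ⇒ load; ctr=7 reg=7
step 9: T0 CAS ⇒ ok; ctr=8 reg=7
step 10: T1 CAS ⇒ retry; ctr=8 reg=7
step 11: T1 LOAD ⇒ load; ctr=8 reg=8
step 12: T0 LOAD ⇒ load; ctr=8 reg=8
step 13: T0 CAS ⇒ ok; ctr=9 reg=8
step 14: T1 CAS ⇒ retry; ctr=9 reg=8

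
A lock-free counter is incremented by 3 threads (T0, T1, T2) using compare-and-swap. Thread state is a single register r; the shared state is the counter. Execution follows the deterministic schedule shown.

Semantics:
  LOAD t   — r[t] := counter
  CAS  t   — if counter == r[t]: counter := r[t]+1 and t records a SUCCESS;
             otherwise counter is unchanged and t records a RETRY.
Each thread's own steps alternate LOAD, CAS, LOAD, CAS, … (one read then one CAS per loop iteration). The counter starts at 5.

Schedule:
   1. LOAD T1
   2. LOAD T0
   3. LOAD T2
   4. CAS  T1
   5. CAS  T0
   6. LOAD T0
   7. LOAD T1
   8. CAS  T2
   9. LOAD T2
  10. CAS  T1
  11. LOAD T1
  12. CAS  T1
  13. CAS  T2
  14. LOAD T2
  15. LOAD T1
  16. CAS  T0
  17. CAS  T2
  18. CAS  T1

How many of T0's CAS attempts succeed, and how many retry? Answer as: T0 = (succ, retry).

T0 = (0, 2)

#1 T1 reads 5
#2 T0 reads 5
#3 T2 reads 5
#4 T1 CAS(5→6) writes; counter now 6
#5 T0 CAS(5→6) fails; counter now 6
#6 T0 reads 6
#7 T1 reads 6
#8 T2 CAS(5→6) fails; counter now 6
#9 T2 reads 6
#10 T1 CAS(6→7) writes; counter now 7
#11 T1 reads 7
#12 T1 CAS(7→8) writes; counter now 8
#13 T2 CAS(6→7) fails; counter now 8
#14 T2 reads 8
#15 T1 reads 8
#16 T0 CAS(6→7) fails; counter now 8
#17 T2 CAS(8→9) writes; counter now 9
#18 T1 CAS(8→9) fails; counter now 9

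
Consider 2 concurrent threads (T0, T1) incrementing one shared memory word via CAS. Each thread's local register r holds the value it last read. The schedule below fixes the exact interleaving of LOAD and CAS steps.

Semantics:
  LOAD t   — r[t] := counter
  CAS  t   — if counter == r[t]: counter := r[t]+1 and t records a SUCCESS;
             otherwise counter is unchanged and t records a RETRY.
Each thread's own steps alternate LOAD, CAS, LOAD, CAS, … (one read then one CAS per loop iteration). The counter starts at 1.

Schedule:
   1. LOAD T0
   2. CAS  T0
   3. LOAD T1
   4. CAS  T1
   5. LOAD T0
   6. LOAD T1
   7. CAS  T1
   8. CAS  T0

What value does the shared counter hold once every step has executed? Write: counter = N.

counter = 4

   1) LOAD T0:  M=1  r_T0=1
   2) CAS  T0:  M=2  r_T0=1 ✓
   3) LOAD T1:  M=2  r_T1=2
   4) CAS  T1:  M=3  r_T1=2 ✓
   5) LOAD T0:  M=3  r_T0=3
   6) LOAD T1:  M=3  r_T1=3
   7) CAS  T1:  M=4  r_T1=3 ✓
   8) CAS  T0:  M=4  r_T0=3 ✗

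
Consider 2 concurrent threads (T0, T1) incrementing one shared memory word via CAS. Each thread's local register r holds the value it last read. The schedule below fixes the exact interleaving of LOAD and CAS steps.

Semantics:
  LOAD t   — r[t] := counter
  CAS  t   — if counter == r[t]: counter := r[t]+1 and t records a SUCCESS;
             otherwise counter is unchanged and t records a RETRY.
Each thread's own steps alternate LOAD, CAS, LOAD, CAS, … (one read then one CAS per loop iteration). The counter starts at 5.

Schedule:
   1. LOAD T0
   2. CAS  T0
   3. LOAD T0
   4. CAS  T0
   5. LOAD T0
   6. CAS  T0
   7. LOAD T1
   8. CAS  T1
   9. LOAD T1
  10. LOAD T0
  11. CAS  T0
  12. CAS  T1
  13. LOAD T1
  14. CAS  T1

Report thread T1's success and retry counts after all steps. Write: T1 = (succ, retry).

step 1: T0 LOAD ⇒ load; ctr=5 reg=5
step 2: T0 CAS ⇒ ok; ctr=6 reg=5
step 3: T0 LOAD ⇒ load; ctr=6 reg=6
step 4: T0 CAS ⇒ ok; ctr=7 reg=6
step 5: T0 LOAD ⇒ load; ctr=7 reg=7
step 6: T0 CAS ⇒ ok; ctr=8 reg=7
step 7: T1 LOAD ⇒ load; ctr=8 reg=8
step 8: T1 CAS ⇒ ok; ctr=9 reg=8
step 9: T1 LOAD ⇒ load; ctr=9 reg=9
step 10: T0 LOAD ⇒ load; ctr=9 reg=9
step 11: T0 CAS ⇒ ok; ctr=10 reg=9
step 12: T1 CAS ⇒ retry; ctr=10 reg=9
step 13: T1 LOAD ⇒ load; ctr=10 reg=10
step 14: T1 CAS ⇒ ok; ctr=11 reg=10

T1 = (2, 1)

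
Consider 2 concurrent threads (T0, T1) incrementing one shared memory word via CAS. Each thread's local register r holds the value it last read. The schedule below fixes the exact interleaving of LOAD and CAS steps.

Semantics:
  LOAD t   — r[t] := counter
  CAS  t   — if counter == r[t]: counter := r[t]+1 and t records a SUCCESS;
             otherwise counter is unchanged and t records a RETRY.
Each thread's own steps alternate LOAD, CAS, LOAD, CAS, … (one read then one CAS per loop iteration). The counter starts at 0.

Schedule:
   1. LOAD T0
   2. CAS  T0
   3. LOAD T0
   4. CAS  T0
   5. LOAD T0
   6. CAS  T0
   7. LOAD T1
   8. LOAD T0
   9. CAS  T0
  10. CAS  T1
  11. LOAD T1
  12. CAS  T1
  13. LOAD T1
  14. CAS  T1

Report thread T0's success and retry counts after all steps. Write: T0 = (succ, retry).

T0 LOAD — after: cnt=0, r=0 — load
T0 CAS — after: cnt=1, r=0 — ok
T0 LOAD — after: cnt=1, r=1 — load
T0 CAS — after: cnt=2, r=1 — ok
T0 LOAD — after: cnt=2, r=2 — load
T0 CAS — after: cnt=3, r=2 — ok
T1 LOAD — after: cnt=3, r=3 — load
T0 LOAD — after: cnt=3, r=3 — load
T0 CAS — after: cnt=4, r=3 — ok
T1 CAS — after: cnt=4, r=3 — retry
T1 LOAD — after: cnt=4, r=4 — load
T1 CAS — after: cnt=5, r=4 — ok
T1 LOAD — after: cnt=5, r=5 — load
T1 CAS — after: cnt=6, r=5 — ok

T0 = (4, 0)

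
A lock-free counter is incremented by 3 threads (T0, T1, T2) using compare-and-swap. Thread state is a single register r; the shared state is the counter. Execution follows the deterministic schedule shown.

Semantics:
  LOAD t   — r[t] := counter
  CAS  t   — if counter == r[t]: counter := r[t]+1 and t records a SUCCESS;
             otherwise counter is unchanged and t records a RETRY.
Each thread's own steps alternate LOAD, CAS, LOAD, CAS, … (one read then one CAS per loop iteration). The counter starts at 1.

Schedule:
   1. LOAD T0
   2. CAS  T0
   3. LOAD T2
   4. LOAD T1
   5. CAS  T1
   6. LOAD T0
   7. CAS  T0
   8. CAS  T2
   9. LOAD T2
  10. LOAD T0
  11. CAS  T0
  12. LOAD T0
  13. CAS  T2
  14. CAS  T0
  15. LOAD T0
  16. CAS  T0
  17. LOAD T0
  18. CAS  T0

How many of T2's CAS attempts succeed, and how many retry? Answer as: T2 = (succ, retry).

T2 = (0, 2)

[1] T0.load  rd  (counter 1, T0.r 1)
[2] T0.cas  hit  (counter 2, T0.r 1)
[3] T2.load  rd  (counter 2, T2.r 2)
[4] T1.load  rd  (counter 2, T1.r 2)
[5] T1.cas  hit  (counter 3, T1.r 2)
[6] T0.load  rd  (counter 3, T0.r 3)
[7] T0.cas  hit  (counter 4, T0.r 3)
[8] T2.cas  miss  (counter 4, T2.r 2)
[9] T2.load  rd  (counter 4, T2.r 4)
[10] T0.load  rd  (counter 4, T0.r 4)
[11] T0.cas  hit  (counter 5, T0.r 4)
[12] T0.load  rd  (counter 5, T0.r 5)
[13] T2.cas  miss  (counter 5, T2.r 4)
[14] T0.cas  hit  (counter 6, T0.r 5)
[15] T0.load  rd  (counter 6, T0.r 6)
[16] T0.cas  hit  (counter 7, T0.r 6)
[17] T0.load  rd  (counter 7, T0.r 7)
[18] T0.cas  hit  (counter 8, T0.r 7)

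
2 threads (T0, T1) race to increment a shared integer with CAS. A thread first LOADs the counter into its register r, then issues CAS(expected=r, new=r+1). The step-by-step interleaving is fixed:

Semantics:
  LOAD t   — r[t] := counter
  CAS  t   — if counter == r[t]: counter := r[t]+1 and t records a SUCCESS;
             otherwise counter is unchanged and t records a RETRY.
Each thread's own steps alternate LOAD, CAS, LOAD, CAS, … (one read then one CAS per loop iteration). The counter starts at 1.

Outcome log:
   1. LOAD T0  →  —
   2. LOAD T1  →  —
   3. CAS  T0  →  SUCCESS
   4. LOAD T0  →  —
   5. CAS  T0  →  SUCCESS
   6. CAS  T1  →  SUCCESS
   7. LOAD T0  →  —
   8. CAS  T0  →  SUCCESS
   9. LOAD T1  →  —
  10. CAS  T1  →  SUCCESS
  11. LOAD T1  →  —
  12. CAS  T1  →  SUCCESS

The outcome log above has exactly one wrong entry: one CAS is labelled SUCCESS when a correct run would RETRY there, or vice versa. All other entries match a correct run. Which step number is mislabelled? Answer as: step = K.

Re-executing:
1. LOAD T0 → mem=1 r[T0]=1 [LOAD]
2. LOAD T1 → mem=1 r[T1]=1 [LOAD]
3. CAS T0 → mem=2 r[T0]=1 [OK]
4. LOAD T0 → mem=2 r[T0]=2 [LOAD]
5. CAS T0 → mem=3 r[T0]=2 [OK]
6. CAS T1 → mem=3 r[T1]=1 [RETRY]
7. LOAD T0 → mem=3 r[T0]=3 [LOAD]
8. CAS T0 → mem=4 r[T0]=3 [OK]
9. LOAD T1 → mem=4 r[T1]=4 [LOAD]
10. CAS T1 → mem=5 r[T1]=4 [OK]
11. LOAD T1 → mem=5 r[T1]=5 [LOAD]
12. CAS T1 → mem=6 r[T1]=5 [OK]
Flip is step 6.

step = 6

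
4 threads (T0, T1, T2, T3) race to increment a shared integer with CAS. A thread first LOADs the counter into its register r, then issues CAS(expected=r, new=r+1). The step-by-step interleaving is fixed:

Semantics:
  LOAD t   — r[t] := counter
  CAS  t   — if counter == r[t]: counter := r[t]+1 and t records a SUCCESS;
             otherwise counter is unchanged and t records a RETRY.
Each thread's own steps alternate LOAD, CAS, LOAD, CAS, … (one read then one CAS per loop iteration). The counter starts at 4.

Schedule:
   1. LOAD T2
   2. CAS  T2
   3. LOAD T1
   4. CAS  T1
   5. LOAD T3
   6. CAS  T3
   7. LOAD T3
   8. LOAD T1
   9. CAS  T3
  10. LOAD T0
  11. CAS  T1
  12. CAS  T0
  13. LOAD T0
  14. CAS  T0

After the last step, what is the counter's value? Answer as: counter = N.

1. LOAD T2 → mem=4 r[T2]=4 [LOAD]
2. CAS T2 → mem=5 r[T2]=4 [OK]
3. LOAD T1 → mem=5 r[T1]=5 [LOAD]
4. CAS T1 → mem=6 r[T1]=5 [OK]
5. LOAD T3 → mem=6 r[T3]=6 [LOAD]
6. CAS T3 → mem=7 r[T3]=6 [OK]
7. LOAD T3 → mem=7 r[T3]=7 [LOAD]
8. LOAD T1 → mem=7 r[T1]=7 [LOAD]
9. CAS T3 → mem=8 r[T3]=7 [OK]
10. LOAD T0 → mem=8 r[T0]=8 [LOAD]
11. CAS T1 → mem=8 r[T1]=7 [RETRY]
12. CAS T0 → mem=9 r[T0]=8 [OK]
13. LOAD T0 → mem=9 r[T0]=9 [LOAD]
14. CAS T0 → mem=10 r[T0]=9 [OK]

counter = 10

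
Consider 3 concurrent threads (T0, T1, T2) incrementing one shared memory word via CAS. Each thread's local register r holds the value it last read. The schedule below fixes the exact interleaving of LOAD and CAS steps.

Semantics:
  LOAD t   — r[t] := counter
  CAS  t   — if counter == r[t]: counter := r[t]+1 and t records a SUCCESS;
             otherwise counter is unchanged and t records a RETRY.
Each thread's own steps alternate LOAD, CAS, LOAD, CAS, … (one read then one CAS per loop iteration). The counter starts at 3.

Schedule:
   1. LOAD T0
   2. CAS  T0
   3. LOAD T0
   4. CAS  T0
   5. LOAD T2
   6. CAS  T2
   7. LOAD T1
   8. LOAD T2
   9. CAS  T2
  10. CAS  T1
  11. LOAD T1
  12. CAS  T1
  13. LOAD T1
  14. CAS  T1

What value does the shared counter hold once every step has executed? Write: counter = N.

T0 LOAD — after: cnt=3, r=3 — load
T0 CAS — after: cnt=4, r=3 — ok
T0 LOAD — after: cnt=4, r=4 — load
T0 CAS — after: cnt=5, r=4 — ok
T2 LOAD — after: cnt=5, r=5 — load
T2 CAS — after: cnt=6, r=5 — ok
T1 LOAD — after: cnt=6, r=6 — load
T2 LOAD — after: cnt=6, r=6 — load
T2 CAS — after: cnt=7, r=6 — ok
T1 CAS — after: cnt=7, r=6 — retry
T1 LOAD — after: cnt=7, r=7 — load
T1 CAS — after: cnt=8, r=7 — ok
T1 LOAD — after: cnt=8, r=8 — load
T1 CAS — after: cnt=9, r=8 — ok

counter = 9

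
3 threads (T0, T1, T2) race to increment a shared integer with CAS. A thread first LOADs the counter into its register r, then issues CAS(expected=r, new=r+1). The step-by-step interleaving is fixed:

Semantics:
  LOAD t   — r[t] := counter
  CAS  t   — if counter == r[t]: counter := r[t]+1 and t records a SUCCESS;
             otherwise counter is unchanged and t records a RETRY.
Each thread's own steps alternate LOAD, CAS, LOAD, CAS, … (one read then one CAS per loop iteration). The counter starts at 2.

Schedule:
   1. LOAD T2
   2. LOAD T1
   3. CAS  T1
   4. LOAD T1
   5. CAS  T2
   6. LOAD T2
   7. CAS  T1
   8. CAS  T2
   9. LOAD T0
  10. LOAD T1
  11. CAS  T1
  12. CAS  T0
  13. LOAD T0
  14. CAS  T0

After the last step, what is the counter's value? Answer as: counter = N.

step 1: T2 LOAD ⇒ load; ctr=2 reg=2
step 2: T1 LOAD ⇒ load; ctr=2 reg=2
step 3: T1 CAS ⇒ ok; ctr=3 reg=2
step 4: T1 LOAD ⇒ load; ctr=3 reg=3
step 5: T2 CAS ⇒ retry; ctr=3 reg=2
step 6: T2 LOAD ⇒ load; ctr=3 reg=3
step 7: T1 CAS ⇒ ok; ctr=4 reg=3
step 8: T2 CAS ⇒ retry; ctr=4 reg=3
step 9: T0 LOAD ⇒ load; ctr=4 reg=4
step 10: T1 LOAD ⇒ load; ctr=4 reg=4
step 11: T1 CAS ⇒ ok; ctr=5 reg=4
step 12: T0 CAS ⇒ retry; ctr=5 reg=4
step 13: T0 LOAD ⇒ load; ctr=5 reg=5
step 14: T0 CAS ⇒ ok; ctr=6 reg=5

counter = 6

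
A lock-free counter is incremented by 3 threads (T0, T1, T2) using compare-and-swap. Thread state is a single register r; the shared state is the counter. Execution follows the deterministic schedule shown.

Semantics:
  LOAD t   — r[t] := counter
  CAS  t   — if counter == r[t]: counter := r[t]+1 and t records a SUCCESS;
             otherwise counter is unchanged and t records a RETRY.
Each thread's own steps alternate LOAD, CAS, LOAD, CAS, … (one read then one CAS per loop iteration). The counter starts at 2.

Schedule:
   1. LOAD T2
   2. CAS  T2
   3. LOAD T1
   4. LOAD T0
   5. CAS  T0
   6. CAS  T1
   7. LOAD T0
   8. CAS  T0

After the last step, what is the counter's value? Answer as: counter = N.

counter = 5

step 1: T2 LOAD ⇒ load; ctr=2 reg=2
step 2: T2 CAS ⇒ ok; ctr=3 reg=2
step 3: T1 LOAD ⇒ load; ctr=3 reg=3
step 4: T0 LOAD ⇒ load; ctr=3 reg=3
step 5: T0 CAS ⇒ ok; ctr=4 reg=3
step 6: T1 CAS ⇒ retry; ctr=4 reg=3
step 7: T0 LOAD ⇒ load; ctr=4 reg=4
step 8: T0 CAS ⇒ ok; ctr=5 reg=4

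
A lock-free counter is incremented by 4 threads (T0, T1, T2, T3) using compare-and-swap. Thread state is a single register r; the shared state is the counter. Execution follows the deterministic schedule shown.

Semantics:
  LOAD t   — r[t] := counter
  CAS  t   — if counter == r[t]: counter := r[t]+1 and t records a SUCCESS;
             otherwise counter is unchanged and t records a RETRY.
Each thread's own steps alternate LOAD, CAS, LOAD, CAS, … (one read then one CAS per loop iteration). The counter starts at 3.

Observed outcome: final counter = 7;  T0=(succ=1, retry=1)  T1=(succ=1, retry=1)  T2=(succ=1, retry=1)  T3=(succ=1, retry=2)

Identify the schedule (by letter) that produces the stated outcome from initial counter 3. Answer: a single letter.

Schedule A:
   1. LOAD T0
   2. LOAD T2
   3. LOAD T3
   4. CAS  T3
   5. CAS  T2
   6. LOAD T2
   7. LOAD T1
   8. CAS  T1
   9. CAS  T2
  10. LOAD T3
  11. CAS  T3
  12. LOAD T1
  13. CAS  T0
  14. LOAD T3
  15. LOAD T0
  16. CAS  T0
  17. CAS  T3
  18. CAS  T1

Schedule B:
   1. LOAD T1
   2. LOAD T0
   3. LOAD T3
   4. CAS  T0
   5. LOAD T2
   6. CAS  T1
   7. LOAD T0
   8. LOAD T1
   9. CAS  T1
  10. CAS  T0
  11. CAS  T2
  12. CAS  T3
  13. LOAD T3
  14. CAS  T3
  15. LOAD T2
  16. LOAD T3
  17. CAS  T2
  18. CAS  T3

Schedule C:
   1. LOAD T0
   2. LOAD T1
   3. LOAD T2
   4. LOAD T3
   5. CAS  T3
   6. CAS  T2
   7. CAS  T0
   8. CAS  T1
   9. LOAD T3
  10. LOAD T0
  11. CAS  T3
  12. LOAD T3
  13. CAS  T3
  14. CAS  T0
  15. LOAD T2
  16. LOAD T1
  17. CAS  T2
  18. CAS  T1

B

Simulating candidate B:
T1 LOAD — after: cnt=3, r=3 — load
T0 LOAD — after: cnt=3, r=3 — load
T3 LOAD — after: cnt=3, r=3 — load
T0 CAS — after: cnt=4, r=3 — ok
T2 LOAD — after: cnt=4, r=4 — load
T1 CAS — after: cnt=4, r=3 — retry
T0 LOAD — after: cnt=4, r=4 — load
T1 LOAD — after: cnt=4, r=4 — load
T1 CAS — after: cnt=5, r=4 — ok
T0 CAS — after: cnt=5, r=4 — retry
T2 CAS — after: cnt=5, r=4 — retry
T3 CAS — after: cnt=5, r=3 — retry
T3 LOAD — after: cnt=5, r=5 — load
T3 CAS — after: cnt=6, r=5 — ok
T2 LOAD — after: cnt=6, r=6 — load
T3 LOAD — after: cnt=6, r=6 — load
T2 CAS — after: cnt=7, r=6 — ok
T3 CAS — after: cnt=7, r=6 — retry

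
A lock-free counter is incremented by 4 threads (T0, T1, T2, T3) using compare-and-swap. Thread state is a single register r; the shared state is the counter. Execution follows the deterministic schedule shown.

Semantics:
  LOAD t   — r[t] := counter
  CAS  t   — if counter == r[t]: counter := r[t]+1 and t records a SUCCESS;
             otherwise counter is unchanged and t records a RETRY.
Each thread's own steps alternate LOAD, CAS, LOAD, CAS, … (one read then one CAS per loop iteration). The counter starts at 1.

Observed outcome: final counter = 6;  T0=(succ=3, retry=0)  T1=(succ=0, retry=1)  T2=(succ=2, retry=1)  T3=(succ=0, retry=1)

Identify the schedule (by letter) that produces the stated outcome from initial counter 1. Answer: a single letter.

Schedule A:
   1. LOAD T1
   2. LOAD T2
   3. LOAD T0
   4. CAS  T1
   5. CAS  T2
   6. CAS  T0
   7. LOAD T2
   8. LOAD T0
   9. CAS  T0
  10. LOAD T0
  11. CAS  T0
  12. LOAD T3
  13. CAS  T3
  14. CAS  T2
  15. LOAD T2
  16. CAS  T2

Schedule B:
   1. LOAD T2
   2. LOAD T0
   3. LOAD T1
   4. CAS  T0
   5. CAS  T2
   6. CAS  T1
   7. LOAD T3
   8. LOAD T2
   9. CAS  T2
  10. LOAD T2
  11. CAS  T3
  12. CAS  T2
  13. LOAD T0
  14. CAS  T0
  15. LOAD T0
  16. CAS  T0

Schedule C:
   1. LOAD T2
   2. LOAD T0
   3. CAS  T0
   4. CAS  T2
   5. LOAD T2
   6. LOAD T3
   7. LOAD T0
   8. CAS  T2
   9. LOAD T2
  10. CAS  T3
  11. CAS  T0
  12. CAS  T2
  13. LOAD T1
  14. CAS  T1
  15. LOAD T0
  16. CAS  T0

B

Tracing schedule B:
step 1: T2 LOAD ⇒ load; ctr=1 reg=1
step 2: T0 LOAD ⇒ load; ctr=1 reg=1
step 3: T1 LOAD ⇒ load; ctr=1 reg=1
step 4: T0 CAS ⇒ ok; ctr=2 reg=1
step 5: T2 CAS ⇒ retry; ctr=2 reg=1
step 6: T1 CAS ⇒ retry; ctr=2 reg=1
step 7: T3 LOAD ⇒ load; ctr=2 reg=2
step 8: T2 LOAD ⇒ load; ctr=2 reg=2
step 9: T2 CAS ⇒ ok; ctr=3 reg=2
step 10: T2 LOAD ⇒ load; ctr=3 reg=3
step 11: T3 CAS ⇒ retry; ctr=3 reg=2
step 12: T2 CAS ⇒ ok; ctr=4 reg=3
step 13: T0 LOAD ⇒ load; ctr=4 reg=4
step 14: T0 CAS ⇒ ok; ctr=5 reg=4
step 15: T0 LOAD ⇒ load; ctr=5 reg=5
step 16: T0 CAS ⇒ ok; ctr=6 reg=5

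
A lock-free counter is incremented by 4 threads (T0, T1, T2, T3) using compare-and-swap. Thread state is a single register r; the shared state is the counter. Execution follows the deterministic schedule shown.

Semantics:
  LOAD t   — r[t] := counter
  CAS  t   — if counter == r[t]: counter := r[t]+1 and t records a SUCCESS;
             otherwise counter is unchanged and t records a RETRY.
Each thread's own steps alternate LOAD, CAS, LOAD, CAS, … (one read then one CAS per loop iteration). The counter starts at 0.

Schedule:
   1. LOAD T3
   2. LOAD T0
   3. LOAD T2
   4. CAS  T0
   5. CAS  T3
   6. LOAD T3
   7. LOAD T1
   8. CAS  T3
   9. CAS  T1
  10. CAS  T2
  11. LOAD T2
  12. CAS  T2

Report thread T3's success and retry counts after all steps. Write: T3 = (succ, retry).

T3 = (1, 1)

[1] T3.load  rd  (counter 0, T3.r 0)
[2] T0.load  rd  (counter 0, T0.r 0)
[3] T2.load  rd  (counter 0, T2.r 0)
[4] T0.cas  hit  (counter 1, T0.r 0)
[5] T3.cas  miss  (counter 1, T3.r 0)
[6] T3.load  rd  (counter 1, T3.r 1)
[7] T1.load  rd  (counter 1, T1.r 1)
[8] T3.cas  hit  (counter 2, T3.r 1)
[9] T1.cas  miss  (counter 2, T1.r 1)
[10] T2.cas  miss  (counter 2, T2.r 0)
[11] T2.load  rd  (counter 2, T2.r 2)
[12] T2.cas  hit  (counter 3, T2.r 2)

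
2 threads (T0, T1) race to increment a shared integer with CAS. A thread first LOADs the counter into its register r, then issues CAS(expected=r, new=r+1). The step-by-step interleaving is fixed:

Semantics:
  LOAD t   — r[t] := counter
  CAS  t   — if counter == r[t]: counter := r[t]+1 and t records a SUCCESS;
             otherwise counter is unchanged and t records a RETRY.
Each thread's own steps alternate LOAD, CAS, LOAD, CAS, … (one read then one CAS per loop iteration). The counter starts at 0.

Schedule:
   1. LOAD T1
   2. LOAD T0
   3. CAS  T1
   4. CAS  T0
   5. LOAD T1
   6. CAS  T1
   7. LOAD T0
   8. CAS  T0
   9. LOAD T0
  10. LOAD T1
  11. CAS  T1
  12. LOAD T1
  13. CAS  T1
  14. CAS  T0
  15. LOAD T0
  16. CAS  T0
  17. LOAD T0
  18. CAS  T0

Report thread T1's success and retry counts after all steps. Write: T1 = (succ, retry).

[1] T1.load  rd  (counter 0, T1.r 0)
[2] T0.load  rd  (counter 0, T0.r 0)
[3] T1.cas  hit  (counter 1, T1.r 0)
[4] T0.cas  miss  (counter 1, T0.r 0)
[5] T1.load  rd  (counter 1, T1.r 1)
[6] T1.cas  hit  (counter 2, T1.r 1)
[7] T0.load  rd  (counter 2, T0.r 2)
[8] T0.cas  hit  (counter 3, T0.r 2)
[9] T0.load  rd  (counter 3, T0.r 3)
[10] T1.load  rd  (counter 3, T1.r 3)
[11] T1.cas  hit  (counter 4, T1.r 3)
[12] T1.load  rd  (counter 4, T1.r 4)
[13] T1.cas  hit  (counter 5, T1.r 4)
[14] T0.cas  miss  (counter 5, T0.r 3)
[15] T0.load  rd  (counter 5, T0.r 5)
[16] T0.cas  hit  (counter 6, T0.r 5)
[17] T0.load  rd  (counter 6, T0.r 6)
[18] T0.cas  hit  (counter 7, T0.r 6)

T1 = (4, 0)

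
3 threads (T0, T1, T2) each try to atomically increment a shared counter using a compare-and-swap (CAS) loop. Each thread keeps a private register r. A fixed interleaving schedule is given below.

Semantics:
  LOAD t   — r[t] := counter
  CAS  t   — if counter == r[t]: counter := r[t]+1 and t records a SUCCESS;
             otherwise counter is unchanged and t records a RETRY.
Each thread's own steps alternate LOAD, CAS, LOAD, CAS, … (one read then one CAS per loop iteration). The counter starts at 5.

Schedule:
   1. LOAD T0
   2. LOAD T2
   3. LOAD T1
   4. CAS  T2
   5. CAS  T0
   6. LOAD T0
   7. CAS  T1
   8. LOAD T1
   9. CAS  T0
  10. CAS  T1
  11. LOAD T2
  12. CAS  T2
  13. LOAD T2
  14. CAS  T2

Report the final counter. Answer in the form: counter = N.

   1) LOAD T0:  M=5  r_T0=5
   2) LOAD T2:  M=5  r_T2=5
   3) LOAD T1:  M=5  r_T1=5
   4) CAS  T2:  M=6  r_T2=5 ✓
   5) CAS  T0:  M=6  r_T0=5 ✗
   6) LOAD T0:  M=6  r_T0=6
   7) CAS  T1:  M=6  r_T1=5 ✗
   8) LOAD T1:  M=6  r_T1=6
   9) CAS  T0:  M=7  r_T0=6 ✓
  10) CAS  T1:  M=7  r_T1=6 ✗
  11) LOAD T2:  M=7  r_T2=7
  12) CAS  T2:  M=8  r_T2=7 ✓
  13) LOAD T2:  M=8  r_T2=8
  14) CAS  T2:  M=9  r_T2=8 ✓

counter = 9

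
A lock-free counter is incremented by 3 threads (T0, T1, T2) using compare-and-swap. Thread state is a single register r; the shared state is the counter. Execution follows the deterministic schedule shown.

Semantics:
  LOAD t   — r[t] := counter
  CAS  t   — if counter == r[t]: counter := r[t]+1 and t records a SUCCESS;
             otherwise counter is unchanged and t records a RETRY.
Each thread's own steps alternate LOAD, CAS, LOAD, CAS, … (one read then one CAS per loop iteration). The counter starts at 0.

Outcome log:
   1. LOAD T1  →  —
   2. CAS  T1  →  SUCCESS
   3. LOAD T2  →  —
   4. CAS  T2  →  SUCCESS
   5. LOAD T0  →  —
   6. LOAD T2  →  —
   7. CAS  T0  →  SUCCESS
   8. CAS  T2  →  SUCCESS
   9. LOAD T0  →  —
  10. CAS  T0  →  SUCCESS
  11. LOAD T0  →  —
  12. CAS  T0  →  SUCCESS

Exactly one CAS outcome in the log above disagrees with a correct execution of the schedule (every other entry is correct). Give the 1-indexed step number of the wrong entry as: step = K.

step = 8

Reference trace:
T1 LOAD — after: cnt=0, r=0 — load
T1 CAS — after: cnt=1, r=0 — ok
T2 LOAD — after: cnt=1, r=1 — load
T2 CAS — after: cnt=2, r=1 — ok
T0 LOAD — after: cnt=2, r=2 — load
T2 LOAD — after: cnt=2, r=2 — load
T0 CAS — after: cnt=3, r=2 — ok
T2 CAS — after: cnt=3, r=2 — retry
T0 LOAD — after: cnt=3, r=3 — load
T0 CAS — after: cnt=4, r=3 — ok
T0 LOAD — after: cnt=4, r=4 — load
T0 CAS — after: cnt=5, r=4 — ok
Log disagrees first at step 8.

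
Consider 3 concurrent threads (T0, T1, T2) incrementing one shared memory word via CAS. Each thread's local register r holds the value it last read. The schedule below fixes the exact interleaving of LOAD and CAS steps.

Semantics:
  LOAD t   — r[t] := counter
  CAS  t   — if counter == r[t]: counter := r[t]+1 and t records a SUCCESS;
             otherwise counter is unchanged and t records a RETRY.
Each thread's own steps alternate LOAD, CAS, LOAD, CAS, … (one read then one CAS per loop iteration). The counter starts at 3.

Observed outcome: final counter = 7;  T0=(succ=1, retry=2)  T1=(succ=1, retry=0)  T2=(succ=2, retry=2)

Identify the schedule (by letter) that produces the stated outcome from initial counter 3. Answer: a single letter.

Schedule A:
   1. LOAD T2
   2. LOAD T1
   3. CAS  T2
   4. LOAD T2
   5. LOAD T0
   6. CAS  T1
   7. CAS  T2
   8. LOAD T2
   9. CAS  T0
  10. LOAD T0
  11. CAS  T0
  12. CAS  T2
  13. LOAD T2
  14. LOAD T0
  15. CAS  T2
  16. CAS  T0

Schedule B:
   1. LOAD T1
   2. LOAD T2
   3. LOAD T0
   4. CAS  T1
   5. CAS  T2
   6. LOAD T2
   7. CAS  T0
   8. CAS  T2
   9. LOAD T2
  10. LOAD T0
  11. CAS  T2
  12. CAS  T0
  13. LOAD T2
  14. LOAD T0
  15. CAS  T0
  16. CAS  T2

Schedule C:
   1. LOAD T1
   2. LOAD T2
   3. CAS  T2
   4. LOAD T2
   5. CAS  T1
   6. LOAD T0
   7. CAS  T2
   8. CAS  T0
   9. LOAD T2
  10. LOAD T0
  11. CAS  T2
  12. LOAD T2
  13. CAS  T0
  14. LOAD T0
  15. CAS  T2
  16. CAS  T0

Simulating candidate B:
step 1: T1 LOAD ⇒ load; ctr=3 reg=3
step 2: T2 LOAD ⇒ load; ctr=3 reg=3
step 3: T0 LOAD ⇒ load; ctr=3 reg=3
step 4: T1 CAS ⇒ ok; ctr=4 reg=3
step 5: T2 CAS ⇒ retry; ctr=4 reg=3
step 6: T2 LOAD ⇒ load; ctr=4 reg=4
step 7: T0 CAS ⇒ retry; ctr=4 reg=3
step 8: T2 CAS ⇒ ok; ctr=5 reg=4
step 9: T2 LOAD ⇒ load; ctr=5 reg=5
step 10: T0 LOAD ⇒ load; ctr=5 reg=5
step 11: T2 CAS ⇒ ok; ctr=6 reg=5
step 12: T0 CAS ⇒ retry; ctr=6 reg=5
step 13: T2 LOAD ⇒ load; ctr=6 reg=6
step 14: T0 LOAD ⇒ load; ctr=6 reg=6
step 15: T0 CAS ⇒ ok; ctr=7 reg=6
step 16: T2 CAS ⇒ retry; ctr=7 reg=6

B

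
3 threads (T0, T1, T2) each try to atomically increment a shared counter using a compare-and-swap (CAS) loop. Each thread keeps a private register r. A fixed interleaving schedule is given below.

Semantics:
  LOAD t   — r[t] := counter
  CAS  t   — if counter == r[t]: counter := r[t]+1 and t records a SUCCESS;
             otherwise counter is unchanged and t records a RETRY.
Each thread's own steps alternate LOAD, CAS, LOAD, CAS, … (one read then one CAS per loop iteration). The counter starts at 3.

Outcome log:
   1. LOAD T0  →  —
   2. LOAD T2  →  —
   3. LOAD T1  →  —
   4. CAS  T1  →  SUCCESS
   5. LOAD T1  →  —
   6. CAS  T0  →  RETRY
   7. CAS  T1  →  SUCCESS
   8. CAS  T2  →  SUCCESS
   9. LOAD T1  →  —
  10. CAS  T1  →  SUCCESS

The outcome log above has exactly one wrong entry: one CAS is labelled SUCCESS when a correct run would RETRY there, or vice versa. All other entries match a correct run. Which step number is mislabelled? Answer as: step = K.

step = 8

Re-executing:
[1] T0.load  rd  (counter 3, T0.r 3)
[2] T2.load  rd  (counter 3, T2.r 3)
[3] T1.load  rd  (counter 3, T1.r 3)
[4] T1.cas  hit  (counter 4, T1.r 3)
[5] T1.load  rd  (counter 4, T1.r 4)
[6] T0.cas  miss  (counter 4, T0.r 3)
[7] T1.cas  hit  (counter 5, T1.r 4)
[8] T2.cas  miss  (counter 5, T2.r 3)
[9] T1.load  rd  (counter 5, T1.r 5)
[10] T1.cas  hit  (counter 6, T1.r 5)
Mismatch at 8.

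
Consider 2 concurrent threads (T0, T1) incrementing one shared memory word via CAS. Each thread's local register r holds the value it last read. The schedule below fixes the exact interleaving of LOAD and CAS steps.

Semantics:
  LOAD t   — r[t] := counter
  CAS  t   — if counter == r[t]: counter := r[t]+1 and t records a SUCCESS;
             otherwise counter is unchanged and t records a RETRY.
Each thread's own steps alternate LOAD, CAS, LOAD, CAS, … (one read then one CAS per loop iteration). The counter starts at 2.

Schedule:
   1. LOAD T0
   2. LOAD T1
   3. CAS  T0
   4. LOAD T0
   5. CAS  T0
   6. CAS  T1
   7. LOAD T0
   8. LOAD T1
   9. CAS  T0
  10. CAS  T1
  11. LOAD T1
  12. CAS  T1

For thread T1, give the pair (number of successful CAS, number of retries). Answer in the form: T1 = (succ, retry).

T0 LOAD — after: cnt=2, r=2 — load
T1 LOAD — after: cnt=2, r=2 — load
T0 CAS — after: cnt=3, r=2 — ok
T0 LOAD — after: cnt=3, r=3 — load
T0 CAS — after: cnt=4, r=3 — ok
T1 CAS — after: cnt=4, r=2 — retry
T0 LOAD — after: cnt=4, r=4 — load
T1 LOAD — after: cnt=4, r=4 — load
T0 CAS — after: cnt=5, r=4 — ok
T1 CAS — after: cnt=5, r=4 — retry
T1 LOAD — after: cnt=5, r=5 — load
T1 CAS — after: cnt=6, r=5 — ok

T1 = (1, 2)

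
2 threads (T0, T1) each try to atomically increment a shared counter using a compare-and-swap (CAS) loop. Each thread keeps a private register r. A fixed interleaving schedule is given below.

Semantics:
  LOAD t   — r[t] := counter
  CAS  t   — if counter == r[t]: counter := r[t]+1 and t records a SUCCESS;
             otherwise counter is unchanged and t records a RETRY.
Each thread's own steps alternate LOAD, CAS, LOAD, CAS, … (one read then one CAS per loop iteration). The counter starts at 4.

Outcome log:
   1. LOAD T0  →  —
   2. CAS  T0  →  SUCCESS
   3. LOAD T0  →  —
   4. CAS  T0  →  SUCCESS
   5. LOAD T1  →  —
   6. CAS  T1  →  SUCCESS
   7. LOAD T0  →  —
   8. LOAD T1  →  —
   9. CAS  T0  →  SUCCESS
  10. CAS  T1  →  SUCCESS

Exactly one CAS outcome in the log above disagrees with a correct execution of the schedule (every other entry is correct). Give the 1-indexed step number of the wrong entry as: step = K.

step = 10

Re-executing:
#1 T0 reads 4
#2 T0 CAS(4→5) writes; counter now 5
#3 T0 reads 5
#4 T0 CAS(5→6) writes; counter now 6
#5 T1 reads 6
#6 T1 CAS(6→7) writes; counter now 7
#7 T0 reads 7
#8 T1 reads 7
#9 T0 CAS(7→8) writes; counter now 8
#10 T1 CAS(7→8) fails; counter now 8
Log disagrees first at step 10.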